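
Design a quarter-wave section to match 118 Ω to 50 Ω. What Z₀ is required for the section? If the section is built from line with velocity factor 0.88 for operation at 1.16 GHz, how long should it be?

Z_qwt ≈ 76.8 Ω; length ≈ 5.69 cm

Z_qwt = √(Z_0·R_L) = √(50 × 118) = √5900
λ = 0.88·c/f = 0.228 m, so l = λ/4 = 0.0569 m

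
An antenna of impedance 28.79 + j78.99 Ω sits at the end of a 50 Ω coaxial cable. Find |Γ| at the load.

Γ = (Z_L − Z_0)/(Z_L + Z_0) = (-21.21 + j78.99)/(78.79 + j78.99)
|Γ| = 81.8/112

|Γ| ≈ 0.733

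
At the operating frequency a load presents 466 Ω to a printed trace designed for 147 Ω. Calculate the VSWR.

VSWR ≈ 3.17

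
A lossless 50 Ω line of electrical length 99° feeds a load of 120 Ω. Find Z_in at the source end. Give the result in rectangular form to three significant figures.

tan(βl) = tan(99°) = -6.31
Z_in = Z_0·(Z_L + jZ_0·tanβl)/(Z_0 + jZ_L·tanβl)
     = 50·(120 − j316)/(50 − j758)

Z_in ≈ 21.3 + j6.52 Ω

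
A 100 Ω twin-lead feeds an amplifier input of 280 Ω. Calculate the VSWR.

VSWR ≈ 2.8

Γ = (280 − 100)/(280 + 100) = 0.474
VSWR = (1 + 0.474)/(1 − 0.474)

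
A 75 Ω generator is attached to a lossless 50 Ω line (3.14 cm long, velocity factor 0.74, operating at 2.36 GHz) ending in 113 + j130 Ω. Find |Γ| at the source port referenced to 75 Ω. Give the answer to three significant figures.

λ = v/f = 0.74·c / 2.36 GHz = 0.0941 m
βl = 2π·l/λ = 2π × 0.334 = 120°
tan(βl) = -1.72
Z_in = Z_0·(Z_L + jZ_0·tanβl)/(Z_0 + jZ_L·tanβl) = 9.93 + j15.1 Ω
Γ_s = (Z_in − Z_s)/(Z_in + Z_s) = (-65.1 + j15.1)/(84.9 + j15.1), |Γ_s| = 0.774

|Γ| ≈ 0.774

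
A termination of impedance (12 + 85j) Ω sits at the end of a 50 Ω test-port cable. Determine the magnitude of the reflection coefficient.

|Γ| ≈ 0.885

Γ = (Z_L − Z_0)/(Z_L + Z_0) = (-38 + j85)/(62 + j85)
|Γ| = 93.1/105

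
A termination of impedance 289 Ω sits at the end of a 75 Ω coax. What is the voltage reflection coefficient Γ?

Γ = (Z_L − Z_0)/(Z_L + Z_0) = (289 − 75)/(289 + 75) = 214/364

Γ = 0.588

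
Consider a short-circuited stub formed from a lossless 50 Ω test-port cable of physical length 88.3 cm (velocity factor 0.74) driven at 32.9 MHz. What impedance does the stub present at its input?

λ = v/f = 0.74·c / 32.9 MHz = 6.75 m
βl = 2π·l/λ = 2π × 0.131 = 47.1°
tan(βl) = 1.08
For a short-circuited stub, Z_in = jZ_0·tan(βl)

Z_in ≈ +j53.8 Ω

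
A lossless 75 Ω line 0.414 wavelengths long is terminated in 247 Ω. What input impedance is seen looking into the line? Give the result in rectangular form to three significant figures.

Z_in ≈ 68.5 + j90.3 Ω

βl = 2π × 0.414 = 149°
tan(βl) = tan(149°) = -0.6
Z_in = Z_0·(Z_L + jZ_0·tanβl)/(Z_0 + jZ_L·tanβl)
     = 75·(247 − j45)/(75 − j148)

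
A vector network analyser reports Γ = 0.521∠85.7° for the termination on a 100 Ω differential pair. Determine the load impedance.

Z_L ≈ 61.1 + j87.1 Ω

Z_L = Z_0·(1 + Γ)/(1 − Γ) = 100·(1.04 + j0.52)/(0.961 − j0.52)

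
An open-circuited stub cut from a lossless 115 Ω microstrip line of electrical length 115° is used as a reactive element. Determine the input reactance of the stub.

X_in ≈ 53.6 Ω (inductive)

tan(βl) = -2.14
For an open-circuited stub, Z_in = −jZ_0·cot(βl) = −jZ_0/tan(βl)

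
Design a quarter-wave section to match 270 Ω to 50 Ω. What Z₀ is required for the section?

Z_qwt ≈ 116 Ω

Z_qwt = √(Z_0·R_L) = √(50 × 270) = √13500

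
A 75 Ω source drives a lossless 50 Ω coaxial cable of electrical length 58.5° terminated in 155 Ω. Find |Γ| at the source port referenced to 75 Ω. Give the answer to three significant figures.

|Γ| ≈ 0.599

tan(βl) = 1.63
Z_in = Z_0·(Z_L + jZ_0·tanβl)/(Z_0 + jZ_L·tanβl) = 21.4 − j26.4 Ω
Γ_s = (Z_in − Z_s)/(Z_in + Z_s) = (-53.6 − j26.4)/(96.4 − j26.4), |Γ_s| = 0.599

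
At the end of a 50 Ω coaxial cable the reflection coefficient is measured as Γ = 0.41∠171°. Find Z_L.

Z_L = Z_0·(1 + Γ)/(1 − Γ) = 50·(0.595 + j0.0641)/(1.4 − j0.0641)

Z_L ≈ 21 + j3.24 Ω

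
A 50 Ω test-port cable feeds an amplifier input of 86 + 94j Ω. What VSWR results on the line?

VSWR ≈ 4.11

Γ = (Z_L − Z_0)/(Z_L + Z_0) = (36 + j94)/(136 + j94)
|Γ| = 101/165 = 0.609
VSWR = (1 + |Γ|)/(1 − |Γ|) = 1.61/0.391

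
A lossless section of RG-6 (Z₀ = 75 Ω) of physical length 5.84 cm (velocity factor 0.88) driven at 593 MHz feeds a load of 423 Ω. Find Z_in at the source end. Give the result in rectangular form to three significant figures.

λ = v/f = 0.88·c / 593 MHz = 0.445 m
βl = 2π·l/λ = 2π × 0.131 = 47.2°
tan(βl) = tan(47.2°) = 1.08
Z_in = Z_0·(Z_L + jZ_0·tanβl)/(Z_0 + jZ_L·tanβl)
     = 75·(423 + j81.1)/(75 + j457)

Z_in ≈ 24 − j65.4 Ω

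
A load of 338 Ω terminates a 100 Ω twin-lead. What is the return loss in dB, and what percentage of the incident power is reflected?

Γ = (338 − 100)/(338 + 100) = 0.543
RL = −20·log₁₀(0.543) = 5.3 dB
P_refl/P_inc = |Γ|² = 0.295

RL ≈ 5.3 dB; 29.5% of incident power reflected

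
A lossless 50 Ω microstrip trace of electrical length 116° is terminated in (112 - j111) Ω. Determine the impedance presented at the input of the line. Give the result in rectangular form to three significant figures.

Z_in ≈ 17.3 + j37.8 Ω

tan(βl) = tan(116°) = -2.05
Z_in = Z_0·(Z_L + jZ_0·tanβl)/(Z_0 + jZ_L·tanβl)
     = 50·(112 − j214)/(-178 − j230)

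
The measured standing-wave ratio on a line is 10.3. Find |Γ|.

|Γ| = (S − 1)/(S + 1) = (10.3 − 1)/(10.3 + 1) = 9.3/11.3

|Γ| ≈ 0.823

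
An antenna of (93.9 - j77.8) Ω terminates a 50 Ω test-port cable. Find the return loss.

RL ≈ 5.25 dB

Γ = (43.9 − j77.8)/(143.9 − j77.8), |Γ| = 0.546
RL = −20·log₁₀|Γ| = −20·log₁₀(0.546)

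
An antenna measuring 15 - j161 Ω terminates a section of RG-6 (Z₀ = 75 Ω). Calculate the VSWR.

Γ = (Z_L − Z_0)/(Z_L + Z_0) = (-60 − j161)/(90 − j161)
|Γ| = 172/184 = 0.932
VSWR = (1 + |Γ|)/(1 − |Γ|) = 1.93/0.0685

VSWR ≈ 28.2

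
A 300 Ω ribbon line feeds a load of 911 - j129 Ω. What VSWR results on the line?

VSWR ≈ 3.1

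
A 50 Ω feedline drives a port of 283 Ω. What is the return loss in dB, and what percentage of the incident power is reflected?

Γ = (283 − 50)/(283 + 50) = 0.7
RL = −20·log₁₀(0.7) = 3.1 dB
P_refl/P_inc = |Γ|² = 0.49

RL ≈ 3.1 dB; 49% of incident power reflected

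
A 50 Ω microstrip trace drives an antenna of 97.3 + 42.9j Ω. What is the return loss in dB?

Γ = (47.3 + j42.9)/(147.3 + j42.9), |Γ| = 0.416
RL = −20·log₁₀|Γ| = −20·log₁₀(0.416)

RL ≈ 7.61 dB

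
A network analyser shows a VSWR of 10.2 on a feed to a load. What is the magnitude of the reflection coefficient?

|Γ| = (S − 1)/(S + 1) = (10.2 − 1)/(10.2 + 1) = 9.2/11.2

|Γ| ≈ 0.821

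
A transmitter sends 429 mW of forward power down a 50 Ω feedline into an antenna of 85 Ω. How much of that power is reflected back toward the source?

Γ = (85 − 50)/(85 + 50) = 0.259
|Γ|² = 0.0672
P_refl = |Γ|²·P_inc = 28.8 mW, P_del = (1 − |Γ|²)·P_inc = 400 mW

P_reflected ≈ 28.8 mW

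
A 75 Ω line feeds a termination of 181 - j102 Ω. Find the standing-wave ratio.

VSWR ≈ 3.29

Γ = (Z_L − Z_0)/(Z_L + Z_0) = (106 − j102)/(256 − j102)
|Γ| = 147/276 = 0.534
VSWR = (1 + |Γ|)/(1 − |Γ|) = 1.53/0.466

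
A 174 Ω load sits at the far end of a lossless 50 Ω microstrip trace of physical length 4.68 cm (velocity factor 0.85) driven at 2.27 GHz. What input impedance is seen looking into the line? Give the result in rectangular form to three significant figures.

Z_in ≈ 46 + j63.6 Ω

λ = v/f = 0.85·c / 2.27 GHz = 0.112 m
βl = 2π·l/λ = 2π × 0.417 = 150°
tan(βl) = tan(150°) = -0.578
Z_in = Z_0·(Z_L + jZ_0·tanβl)/(Z_0 + jZ_L·tanβl)
     = 50·(174 − j28.9)/(50 − j101)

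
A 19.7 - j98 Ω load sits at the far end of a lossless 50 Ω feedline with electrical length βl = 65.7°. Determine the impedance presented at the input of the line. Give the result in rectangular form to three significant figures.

tan(βl) = tan(65.7°) = 2.21
Z_in = Z_0·(Z_L + jZ_0·tanβl)/(Z_0 + jZ_L·tanβl)
     = 50·(19.7 + j12.7)/(267 + j43.6)

Z_in ≈ 3.97 + j1.74 Ω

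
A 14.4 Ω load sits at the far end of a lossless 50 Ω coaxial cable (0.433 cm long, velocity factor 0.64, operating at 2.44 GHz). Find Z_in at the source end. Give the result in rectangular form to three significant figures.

λ = v/f = 0.64·c / 2.44 GHz = 0.0787 m
βl = 2π·l/λ = 2π × 0.055 = 19.8°
tan(βl) = tan(19.8°) = 0.36
Z_in = Z_0·(Z_L + jZ_0·tanβl)/(Z_0 + jZ_L·tanβl)
     = 50·(14.4 + j18)/(50 + j5.19)

Z_in ≈ 16.1 + j16.3 Ω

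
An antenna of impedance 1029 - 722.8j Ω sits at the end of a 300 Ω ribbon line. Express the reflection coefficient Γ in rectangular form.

Γ = (Z_L − Z_0)/(Z_L + Z_0) = (729 − j722.8)/(1329 − j722.8)

Γ ≈ 0.652 − j0.189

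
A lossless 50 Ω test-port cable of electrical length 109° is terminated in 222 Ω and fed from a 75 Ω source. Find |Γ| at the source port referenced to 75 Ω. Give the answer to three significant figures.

|Γ| ≈ 0.725

tan(βl) = -2.9
Z_in = Z_0·(Z_L + jZ_0·tanβl)/(Z_0 + jZ_L·tanβl) = 12.5 + j16.2 Ω
Γ_s = (Z_in − Z_s)/(Z_in + Z_s) = (-62.5 + j16.2)/(87.5 + j16.2), |Γ_s| = 0.725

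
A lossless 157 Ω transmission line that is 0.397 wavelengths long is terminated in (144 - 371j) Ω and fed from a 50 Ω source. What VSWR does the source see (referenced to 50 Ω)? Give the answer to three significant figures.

VSWR ≈ 23.2

βl = 2π × 0.397 = 143°
tan(βl) = -0.756
Z_in = Z_0·(Z_L + jZ_0·tanβl)/(Z_0 + jZ_L·tanβl) = 206 + j441 Ω
Γ_s = (Z_in − Z_s)/(Z_in + Z_s) = (156 + j441)/(256 + j441), |Γ_s| = 0.917
VSWR = (1 + |Γ_s|)/(1 − |Γ_s|)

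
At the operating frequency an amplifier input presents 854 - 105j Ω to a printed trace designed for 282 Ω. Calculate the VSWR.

VSWR ≈ 3.08

Γ = (Z_L − Z_0)/(Z_L + Z_0) = (572 − j105)/(1136 − j105)
|Γ| = 582/1140 = 0.51
VSWR = (1 + |Γ|)/(1 − |Γ|) = 1.51/0.49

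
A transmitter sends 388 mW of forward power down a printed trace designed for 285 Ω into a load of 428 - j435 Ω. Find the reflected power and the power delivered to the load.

P_reflected ≈ 117 mW; P_delivered ≈ 271 mW

|Γ| = |(143 − j435)/(713 − j435)| = 0.548
|Γ|² = 0.301
P_refl = |Γ|²·P_inc = 117 mW, P_del = (1 − |Γ|²)·P_inc = 271 mW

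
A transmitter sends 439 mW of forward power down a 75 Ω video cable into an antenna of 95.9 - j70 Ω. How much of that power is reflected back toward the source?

P_reflected ≈ 68.7 mW

|Γ| = |(20.9 − j70)/(170.9 − j70)| = 0.396
|Γ|² = 0.156
P_refl = |Γ|²·P_inc = 68.7 mW, P_del = (1 − |Γ|²)·P_inc = 370 mW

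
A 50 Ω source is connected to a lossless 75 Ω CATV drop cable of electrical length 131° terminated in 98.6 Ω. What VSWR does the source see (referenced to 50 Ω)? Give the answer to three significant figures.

tan(βl) = -1.15
Z_in = Z_0·(Z_L + jZ_0·tanβl)/(Z_0 + jZ_L·tanβl) = 69.7 + j19.1 Ω
Γ_s = (Z_in − Z_s)/(Z_in + Z_s) = (19.7 + j19.1)/(120 + j19.1), |Γ_s| = 0.226
VSWR = (1 + |Γ_s|)/(1 − |Γ_s|)

VSWR ≈ 1.59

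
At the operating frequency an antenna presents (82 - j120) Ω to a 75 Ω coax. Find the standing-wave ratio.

Γ = (Z_L − Z_0)/(Z_L + Z_0) = (7 − j120)/(157 − j120)
|Γ| = 120/198 = 0.608
VSWR = (1 + |Γ|)/(1 − |Γ|) = 1.61/0.392

VSWR ≈ 4.11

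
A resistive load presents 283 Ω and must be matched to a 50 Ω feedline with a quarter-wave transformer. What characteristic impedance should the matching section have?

Z_qwt = √(Z_0·R_L) = √(50 × 283) = √14150

Z_qwt ≈ 119 Ω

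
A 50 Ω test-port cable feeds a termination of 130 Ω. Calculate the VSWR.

Γ = (130 − 50)/(130 + 50) = 0.444
VSWR = (1 + 0.444)/(1 − 0.444)

VSWR ≈ 2.6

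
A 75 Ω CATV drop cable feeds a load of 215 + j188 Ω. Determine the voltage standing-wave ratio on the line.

VSWR ≈ 5.22

Γ = (Z_L − Z_0)/(Z_L + Z_0) = (140 + j188)/(290 + j188)
|Γ| = 234/346 = 0.678
VSWR = (1 + |Γ|)/(1 − |Γ|) = 1.68/0.322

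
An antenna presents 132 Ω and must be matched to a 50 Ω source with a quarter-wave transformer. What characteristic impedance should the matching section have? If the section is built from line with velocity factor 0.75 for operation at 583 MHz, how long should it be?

Z_qwt ≈ 81.2 Ω; length ≈ 9.65 cm

Z_qwt = √(Z_0·R_L) = √(50 × 132) = √6600
λ = 0.75·c/f = 0.386 m, so l = λ/4 = 0.0965 m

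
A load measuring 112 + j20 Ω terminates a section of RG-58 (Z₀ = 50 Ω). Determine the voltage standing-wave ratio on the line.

Γ = (Z_L − Z_0)/(Z_L + Z_0) = (62 + j20)/(162 + j20)
|Γ| = 65.1/163 = 0.399
VSWR = (1 + |Γ|)/(1 − |Γ|) = 1.4/0.601

VSWR ≈ 2.33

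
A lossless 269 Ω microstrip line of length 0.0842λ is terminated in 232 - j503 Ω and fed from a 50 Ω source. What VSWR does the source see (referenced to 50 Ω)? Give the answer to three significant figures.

βl = 2π × 0.0842 = 30.3°
tan(βl) = 0.585
Z_in = Z_0·(Z_L + jZ_0·tanβl)/(Z_0 + jZ_L·tanβl) = 67.2 − j181 Ω
Γ_s = (Z_in − Z_s)/(Z_in + Z_s) = (17.2 − j181)/(117 − j181), |Γ_s| = 0.844
VSWR = (1 + |Γ_s|)/(1 − |Γ_s|)

VSWR ≈ 11.8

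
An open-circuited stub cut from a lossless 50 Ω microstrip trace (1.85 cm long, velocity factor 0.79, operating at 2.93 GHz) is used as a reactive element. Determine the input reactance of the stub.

X_in ≈ -6.73 Ω (capacitive)

λ = v/f = 0.79·c / 2.93 GHz = 0.0809 m
βl = 2π·l/λ = 2π × 0.229 = 82.3°
tan(βl) = 7.43
For an open-circuited stub, Z_in = −jZ_0·cot(βl) = −jZ_0/tan(βl)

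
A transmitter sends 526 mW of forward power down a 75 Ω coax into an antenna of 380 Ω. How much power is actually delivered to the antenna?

P_delivered ≈ 290 mW

Γ = (380 − 75)/(380 + 75) = 0.67
|Γ|² = 0.449
P_refl = |Γ|²·P_inc = 236 mW, P_del = (1 − |Γ|²)·P_inc = 290 mW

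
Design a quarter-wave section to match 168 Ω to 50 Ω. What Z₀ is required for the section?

Z_qwt ≈ 91.7 Ω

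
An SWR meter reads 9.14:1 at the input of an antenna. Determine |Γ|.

|Γ| ≈ 0.803

|Γ| = (S − 1)/(S + 1) = (9.14 − 1)/(9.14 + 1) = 8.14/10.1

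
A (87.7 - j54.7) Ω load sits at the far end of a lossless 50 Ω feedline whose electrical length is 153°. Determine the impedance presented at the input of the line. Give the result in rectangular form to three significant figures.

tan(βl) = tan(153°) = -0.51
Z_in = Z_0·(Z_L + jZ_0·tanβl)/(Z_0 + jZ_L·tanβl)
     = 50·(87.7 − j80.2)/(22.1 − j44.7)

Z_in ≈ 111 + j43.1 Ω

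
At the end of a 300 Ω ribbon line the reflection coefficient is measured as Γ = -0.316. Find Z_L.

Z_L = Z_0·(1 + Γ)/(1 − Γ) = 300·(0.684)/(1.32)

Z_L ≈ 156 Ω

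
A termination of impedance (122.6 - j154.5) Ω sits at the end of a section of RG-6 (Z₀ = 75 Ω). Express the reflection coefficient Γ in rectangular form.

Γ ≈ 0.529 − j0.368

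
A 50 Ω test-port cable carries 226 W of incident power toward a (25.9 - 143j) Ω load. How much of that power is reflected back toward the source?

|Γ| = |(-24.1 − j143)/(75.9 − j143)| = 0.896
|Γ|² = 0.802
P_refl = |Γ|²·P_inc = 181 W, P_del = (1 − |Γ|²)·P_inc = 44.7 W

P_reflected ≈ 181 W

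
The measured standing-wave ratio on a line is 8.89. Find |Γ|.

|Γ| = (S − 1)/(S + 1) = (8.89 − 1)/(8.89 + 1) = 7.89/9.89

|Γ| ≈ 0.798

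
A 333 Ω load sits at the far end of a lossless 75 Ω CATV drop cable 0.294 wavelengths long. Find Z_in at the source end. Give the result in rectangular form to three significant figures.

βl = 2π × 0.294 = 106°
tan(βl) = tan(106°) = -3.52
Z_in = Z_0·(Z_L + jZ_0·tanβl)/(Z_0 + jZ_L·tanβl)
     = 75·(333 − j264)/(75 − j1170)

Z_in ≈ 18.2 + j20.1 Ω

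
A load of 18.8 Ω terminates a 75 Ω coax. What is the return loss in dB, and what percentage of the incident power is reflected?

Γ = (18.8 − 75)/(18.8 + 75) = -0.599
RL = −20·log₁₀(0.599) = 4.45 dB
P_refl/P_inc = |Γ|² = 0.359

RL ≈ 4.45 dB; 35.9% of incident power reflected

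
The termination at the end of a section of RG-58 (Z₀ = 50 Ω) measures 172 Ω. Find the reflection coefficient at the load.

Γ = (Z_L − Z_0)/(Z_L + Z_0) = (172 − 50)/(172 + 50) = 122/222

Γ = 0.55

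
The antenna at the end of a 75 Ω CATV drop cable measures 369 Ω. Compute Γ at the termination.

Γ = 0.662

Γ = (Z_L − Z_0)/(Z_L + Z_0) = (369 − 75)/(369 + 75) = 294/444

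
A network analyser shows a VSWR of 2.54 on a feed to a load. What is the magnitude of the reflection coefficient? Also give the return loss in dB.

|Γ| ≈ 0.435; return loss ≈ 7.23 dB

|Γ| = (S − 1)/(S + 1) = (2.54 − 1)/(2.54 + 1) = 1.54/3.54
RL = −20·log₁₀|Γ| = −20·log₁₀(0.435)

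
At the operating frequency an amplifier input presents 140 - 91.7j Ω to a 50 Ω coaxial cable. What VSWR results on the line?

Γ = (Z_L − Z_0)/(Z_L + Z_0) = (90 − j91.7)/(190 − j91.7)
|Γ| = 128/211 = 0.609
VSWR = (1 + |Γ|)/(1 − |Γ|) = 1.61/0.391

VSWR ≈ 4.12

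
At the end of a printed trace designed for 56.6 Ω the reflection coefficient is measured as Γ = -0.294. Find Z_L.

Z_L = Z_0·(1 + Γ)/(1 − Γ) = 56.6·(0.706)/(1.29)

Z_L ≈ 30.9 Ω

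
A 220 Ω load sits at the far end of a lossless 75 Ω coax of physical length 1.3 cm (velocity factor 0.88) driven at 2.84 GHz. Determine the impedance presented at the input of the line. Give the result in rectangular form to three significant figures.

λ = v/f = 0.88·c / 2.84 GHz = 0.093 m
βl = 2π·l/λ = 2π × 0.14 = 50.3°
tan(βl) = tan(50.3°) = 1.21
Z_in = Z_0·(Z_L + jZ_0·tanβl)/(Z_0 + jZ_L·tanβl)
     = 75·(220 + j90.5)/(75 + j265)

Z_in ≈ 39.9 − j50.9 Ω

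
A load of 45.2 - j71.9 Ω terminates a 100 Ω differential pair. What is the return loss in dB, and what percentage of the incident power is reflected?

Γ = (-54.8 − j71.9)/(145.2 − j71.9), |Γ| = 0.558
RL = −20·log₁₀(0.558) = 5.07 dB
P_refl/P_inc = |Γ|² = 0.311

RL ≈ 5.07 dB; 31.1% of incident power reflected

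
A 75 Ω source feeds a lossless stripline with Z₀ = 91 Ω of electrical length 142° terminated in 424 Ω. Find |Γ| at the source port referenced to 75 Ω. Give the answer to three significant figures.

|Γ| ≈ 0.665

tan(βl) = -0.781
Z_in = Z_0·(Z_L + jZ_0·tanβl)/(Z_0 + jZ_L·tanβl) = 47.9 + j103 Ω
Γ_s = (Z_in − Z_s)/(Z_in + Z_s) = (-27.1 + j103)/(123 + j103), |Γ_s| = 0.665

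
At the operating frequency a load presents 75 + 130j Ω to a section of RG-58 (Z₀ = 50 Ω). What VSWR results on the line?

Γ = (Z_L − Z_0)/(Z_L + Z_0) = (25 + j130)/(125 + j130)
|Γ| = 132/180 = 0.734
VSWR = (1 + |Γ|)/(1 − |Γ|) = 1.73/0.266

VSWR ≈ 6.52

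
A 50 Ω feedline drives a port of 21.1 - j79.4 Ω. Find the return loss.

RL ≈ 2.02 dB

Γ = (-28.9 − j79.4)/(71.1 − j79.4), |Γ| = 0.793
RL = −20·log₁₀|Γ| = −20·log₁₀(0.793)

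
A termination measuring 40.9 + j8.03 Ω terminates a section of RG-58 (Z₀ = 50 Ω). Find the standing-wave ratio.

Γ = (Z_L − Z_0)/(Z_L + Z_0) = (-9.1 + j8.03)/(90.9 + j8.03)
|Γ| = 12.1/91.3 = 0.133
VSWR = (1 + |Γ|)/(1 − |Γ|) = 1.13/0.867

VSWR ≈ 1.31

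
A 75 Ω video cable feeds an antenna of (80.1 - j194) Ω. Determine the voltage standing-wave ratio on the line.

VSWR ≈ 8.15

Γ = (Z_L − Z_0)/(Z_L + Z_0) = (5.1 − j194)/(155.1 − j194)
|Γ| = 194/248 = 0.781
VSWR = (1 + |Γ|)/(1 − |Γ|) = 1.78/0.219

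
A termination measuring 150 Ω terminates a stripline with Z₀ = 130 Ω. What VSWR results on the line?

VSWR ≈ 1.15

Γ = (150 − 130)/(150 + 130) = 0.0714
VSWR = (1 + 0.0714)/(1 − 0.0714)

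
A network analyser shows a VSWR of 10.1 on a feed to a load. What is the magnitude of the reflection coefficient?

|Γ| ≈ 0.82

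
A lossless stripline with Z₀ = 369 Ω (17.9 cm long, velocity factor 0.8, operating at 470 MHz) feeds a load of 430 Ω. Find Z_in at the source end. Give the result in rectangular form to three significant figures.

λ = v/f = 0.8·c / 470 MHz = 0.511 m
βl = 2π·l/λ = 2π × 0.351 = 126°
tan(βl) = tan(126°) = -1.37
Z_in = Z_0·(Z_L + jZ_0·tanβl)/(Z_0 + jZ_L·tanβl)
     = 369·(430 − j504)/(369 − j588)

Z_in ≈ 349 + j51 Ω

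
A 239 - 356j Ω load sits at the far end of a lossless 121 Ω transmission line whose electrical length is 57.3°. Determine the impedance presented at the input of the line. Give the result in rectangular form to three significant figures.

Z_in ≈ 20.2 − j41.1 Ω

tan(βl) = tan(57.3°) = 1.56
Z_in = Z_0·(Z_L + jZ_0·tanβl)/(Z_0 + jZ_L·tanβl)
     = 121·(239 − j168)/(676 + j372)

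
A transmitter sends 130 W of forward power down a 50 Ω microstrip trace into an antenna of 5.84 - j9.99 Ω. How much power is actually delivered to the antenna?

P_delivered ≈ 47.2 W

|Γ| = |(-44.16 − j9.99)/(55.84 − j9.99)| = 0.798
|Γ|² = 0.637
P_refl = |Γ|²·P_inc = 82.8 W, P_del = (1 − |Γ|²)·P_inc = 47.2 W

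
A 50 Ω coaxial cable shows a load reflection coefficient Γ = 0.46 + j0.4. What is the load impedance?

Z_L = Z_0·(1 + Γ)/(1 − Γ) = 50·(1.46 + j0.4)/(0.54 − j0.4)

Z_L ≈ 69.6 + j88.6 Ω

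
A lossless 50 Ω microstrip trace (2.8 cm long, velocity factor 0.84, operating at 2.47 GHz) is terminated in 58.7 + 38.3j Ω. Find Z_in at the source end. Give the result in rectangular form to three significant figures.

Z_in ≈ 27 − j13.4 Ω

λ = v/f = 0.84·c / 2.47 GHz = 0.102 m
βl = 2π·l/λ = 2π × 0.274 = 98.8°
tan(βl) = tan(98.8°) = -6.46
Z_in = Z_0·(Z_L + jZ_0·tanβl)/(Z_0 + jZ_L·tanβl)
     = 50·(58.7 − j285)/(297 − j379)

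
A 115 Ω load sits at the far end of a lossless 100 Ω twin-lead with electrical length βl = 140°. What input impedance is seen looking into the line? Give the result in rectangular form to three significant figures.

Z_in ≈ 101 + j14 Ω

tan(βl) = tan(140°) = -0.839
Z_in = Z_0·(Z_L + jZ_0·tanβl)/(Z_0 + jZ_L·tanβl)
     = 100·(115 − j83.9)/(100 − j96.5)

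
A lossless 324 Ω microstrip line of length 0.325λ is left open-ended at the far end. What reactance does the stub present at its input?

X_in ≈ 165 Ω (inductive)

βl = 2π × 0.325 = 117°
tan(βl) = -1.96
For an open-ended stub, Z_in = −jZ_0·cot(βl) = −jZ_0/tan(βl)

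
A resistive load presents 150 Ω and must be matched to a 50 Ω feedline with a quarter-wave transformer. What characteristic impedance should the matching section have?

Z_qwt = √(Z_0·R_L) = √(50 × 150) = √7500

Z_qwt ≈ 86.6 Ω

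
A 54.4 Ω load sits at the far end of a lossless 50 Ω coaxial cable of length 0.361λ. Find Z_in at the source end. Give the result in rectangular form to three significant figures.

βl = 2π × 0.361 = 130°
tan(βl) = tan(130°) = -1.19
Z_in = Z_0·(Z_L + jZ_0·tanβl)/(Z_0 + jZ_L·tanβl)
     = 50·(54.4 − j59.7)/(50 − j64.9)

Z_in ≈ 49.1 + j4.08 Ω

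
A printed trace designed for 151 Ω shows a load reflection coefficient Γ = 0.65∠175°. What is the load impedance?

Z_L ≈ 32.1 + j6.3 Ω

Z_L = Z_0·(1 + Γ)/(1 − Γ) = 151·(0.352 + j0.0567)/(1.65 − j0.0567)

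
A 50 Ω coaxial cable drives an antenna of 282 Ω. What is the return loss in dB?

Γ = (282 − 50)/(282 + 50) = 0.699
RL = −20·log₁₀|Γ| = −20·log₁₀(0.699)

RL ≈ 3.11 dB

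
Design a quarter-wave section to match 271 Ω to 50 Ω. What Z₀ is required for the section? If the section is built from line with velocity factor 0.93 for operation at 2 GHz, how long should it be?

Z_qwt ≈ 116 Ω; length ≈ 3.49 cm

Z_qwt = √(Z_0·R_L) = √(50 × 271) = √13550
λ = 0.93·c/f = 0.14 m, so l = λ/4 = 0.0349 m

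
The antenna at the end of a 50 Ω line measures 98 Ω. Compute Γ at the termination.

Γ = (Z_L − Z_0)/(Z_L + Z_0) = (98 − 50)/(98 + 50) = 48/148

Γ = 0.324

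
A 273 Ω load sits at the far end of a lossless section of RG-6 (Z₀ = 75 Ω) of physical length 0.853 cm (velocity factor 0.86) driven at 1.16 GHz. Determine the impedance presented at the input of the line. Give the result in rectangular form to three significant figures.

Z_in ≈ 161 − j125 Ω

λ = v/f = 0.86·c / 1.16 GHz = 0.222 m
βl = 2π·l/λ = 2π × 0.0384 = 13.8°
tan(βl) = tan(13.8°) = 0.246
Z_in = Z_0·(Z_L + jZ_0·tanβl)/(Z_0 + jZ_L·tanβl)
     = 75·(273 + j18.4)/(75 + j67.1)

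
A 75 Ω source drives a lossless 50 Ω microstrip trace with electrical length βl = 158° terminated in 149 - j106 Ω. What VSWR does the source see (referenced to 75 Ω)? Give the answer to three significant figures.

VSWR ≈ 3.26

tan(βl) = -0.404
Z_in = Z_0·(Z_L + jZ_0·tanβl)/(Z_0 + jZ_L·tanβl) = 118 + j110 Ω
Γ_s = (Z_in − Z_s)/(Z_in + Z_s) = (42.9 + j110)/(193 + j110), |Γ_s| = 0.531
VSWR = (1 + |Γ_s|)/(1 − |Γ_s|)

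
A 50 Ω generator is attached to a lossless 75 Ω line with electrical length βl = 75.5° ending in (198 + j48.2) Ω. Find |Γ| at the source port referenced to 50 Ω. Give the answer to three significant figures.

tan(βl) = 3.87
Z_in = Z_0·(Z_L + jZ_0·tanβl)/(Z_0 + jZ_L·tanβl) = 29.7 − j23.7 Ω
Γ_s = (Z_in − Z_s)/(Z_in + Z_s) = (-20.3 − j23.7)/(79.7 − j23.7), |Γ_s| = 0.376

|Γ| ≈ 0.376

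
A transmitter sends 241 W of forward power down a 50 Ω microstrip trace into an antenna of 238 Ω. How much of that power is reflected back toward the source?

P_reflected ≈ 103 W

Γ = (238 − 50)/(238 + 50) = 0.653
|Γ|² = 0.426
P_refl = |Γ|²·P_inc = 103 W, P_del = (1 − |Γ|²)·P_inc = 138 W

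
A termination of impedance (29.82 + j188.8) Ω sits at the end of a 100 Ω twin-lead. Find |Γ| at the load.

|Γ| ≈ 0.879

Γ = (Z_L − Z_0)/(Z_L + Z_0) = (-70.18 + j188.8)/(129.8 + j188.8)
|Γ| = 201/229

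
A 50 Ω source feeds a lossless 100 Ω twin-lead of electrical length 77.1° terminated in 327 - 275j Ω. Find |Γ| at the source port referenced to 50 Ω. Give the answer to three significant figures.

tan(βl) = 4.37
Z_in = Z_0·(Z_L + jZ_0·tanβl)/(Z_0 + jZ_L·tanβl) = 17.6 − j6.88 Ω
Γ_s = (Z_in − Z_s)/(Z_in + Z_s) = (-32.4 − j6.88)/(67.6 − j6.88), |Γ_s| = 0.488

|Γ| ≈ 0.488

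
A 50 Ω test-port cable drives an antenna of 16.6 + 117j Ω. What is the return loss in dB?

RL ≈ 0.879 dB

Γ = (-33.4 + j117)/(66.6 + j117), |Γ| = 0.904
RL = −20·log₁₀|Γ| = −20·log₁₀(0.904)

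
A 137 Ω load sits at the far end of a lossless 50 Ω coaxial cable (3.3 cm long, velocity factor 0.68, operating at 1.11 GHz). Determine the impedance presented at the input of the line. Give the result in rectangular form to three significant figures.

λ = v/f = 0.68·c / 1.11 GHz = 0.184 m
βl = 2π·l/λ = 2π × 0.18 = 64.6°
tan(βl) = tan(64.6°) = 2.11
Z_in = Z_0·(Z_L + jZ_0·tanβl)/(Z_0 + jZ_L·tanβl)
     = 50·(137 + j105)/(50 + j289)

Z_in ≈ 21.7 − j19.9 Ω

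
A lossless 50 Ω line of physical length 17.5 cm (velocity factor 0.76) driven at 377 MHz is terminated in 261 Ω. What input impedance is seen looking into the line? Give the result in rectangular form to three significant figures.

λ = v/f = 0.76·c / 377 MHz = 0.605 m
βl = 2π·l/λ = 2π × 0.289 = 104°
tan(βl) = tan(104°) = -3.96
Z_in = Z_0·(Z_L + jZ_0·tanβl)/(Z_0 + jZ_L·tanβl)
     = 50·(261 − j198)/(50 − j1030)

Z_in ≈ 10.2 + j12.1 Ω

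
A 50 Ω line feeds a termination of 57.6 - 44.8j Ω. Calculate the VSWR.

Γ = (Z_L − Z_0)/(Z_L + Z_0) = (7.6 − j44.8)/(107.6 − j44.8)
|Γ| = 45.4/117 = 0.39
VSWR = (1 + |Γ|)/(1 − |Γ|) = 1.39/0.61

VSWR ≈ 2.28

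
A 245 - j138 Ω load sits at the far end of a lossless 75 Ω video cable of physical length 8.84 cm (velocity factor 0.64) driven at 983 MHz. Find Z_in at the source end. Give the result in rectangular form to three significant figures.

Z_in ≈ 224 + j147 Ω

λ = v/f = 0.64·c / 983 MHz = 0.195 m
βl = 2π·l/λ = 2π × 0.453 = 163°
tan(βl) = tan(163°) = -0.307
Z_in = Z_0·(Z_L + jZ_0·tanβl)/(Z_0 + jZ_L·tanβl)
     = 75·(245 − j161)/(32.6 − j75.2)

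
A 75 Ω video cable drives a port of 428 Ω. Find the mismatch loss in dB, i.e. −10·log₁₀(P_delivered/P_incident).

mismatch loss ≈ 2.95 dB

Γ = (428 − 75)/(428 + 75) = 0.702
|Γ|² = 0.493, so P_del/P_inc = 1 − |Γ|² = 0.507
ML = −10·log₁₀(1 − |Γ|²)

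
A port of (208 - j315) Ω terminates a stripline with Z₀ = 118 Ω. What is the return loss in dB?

RL ≈ 2.82 dB

Γ = (90 − j315)/(326 − j315), |Γ| = 0.723
RL = −20·log₁₀|Γ| = −20·log₁₀(0.723)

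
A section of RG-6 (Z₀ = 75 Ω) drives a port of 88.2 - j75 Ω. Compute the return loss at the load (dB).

Γ = (13.2 − j75)/(163.2 − j75), |Γ| = 0.424
RL = −20·log₁₀|Γ| = −20·log₁₀(0.424)

RL ≈ 7.45 dB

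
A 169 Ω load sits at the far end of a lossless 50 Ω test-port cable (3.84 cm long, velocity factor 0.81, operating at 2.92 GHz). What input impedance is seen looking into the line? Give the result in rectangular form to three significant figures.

Z_in ≈ 106 + j75.9 Ω

λ = v/f = 0.81·c / 2.92 GHz = 0.0832 m
βl = 2π·l/λ = 2π × 0.461 = 166°
tan(βl) = tan(166°) = -0.247
Z_in = Z_0·(Z_L + jZ_0·tanβl)/(Z_0 + jZ_L·tanβl)
     = 50·(169 − j12.4)/(50 − j41.8)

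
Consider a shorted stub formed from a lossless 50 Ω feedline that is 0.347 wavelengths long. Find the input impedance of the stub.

βl = 2π × 0.347 = 125°
tan(βl) = -1.43
For a shorted stub, Z_in = jZ_0·tan(βl)

Z_in ≈ −j71.6 Ω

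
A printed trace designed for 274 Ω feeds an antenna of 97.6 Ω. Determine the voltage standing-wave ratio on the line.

VSWR ≈ 2.81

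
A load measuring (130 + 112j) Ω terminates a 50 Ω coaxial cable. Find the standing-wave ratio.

VSWR ≈ 4.7

Γ = (Z_L − Z_0)/(Z_L + Z_0) = (80 + j112)/(180 + j112)
|Γ| = 138/212 = 0.649
VSWR = (1 + |Γ|)/(1 − |Γ|) = 1.65/0.351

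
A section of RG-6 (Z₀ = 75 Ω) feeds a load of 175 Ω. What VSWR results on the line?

Γ = (175 − 75)/(175 + 75) = 0.4
VSWR = (1 + 0.4)/(1 − 0.4)

VSWR ≈ 2.33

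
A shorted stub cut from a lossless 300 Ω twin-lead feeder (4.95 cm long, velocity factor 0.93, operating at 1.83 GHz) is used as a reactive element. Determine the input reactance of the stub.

X_in ≈ -592 Ω (capacitive)

λ = v/f = 0.93·c / 1.83 GHz = 0.152 m
βl = 2π·l/λ = 2π × 0.325 = 117°
tan(βl) = -1.97
For a shorted stub, Z_in = jZ_0·tan(βl)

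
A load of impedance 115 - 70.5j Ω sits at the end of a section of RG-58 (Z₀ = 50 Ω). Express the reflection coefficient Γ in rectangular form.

Γ ≈ 0.488 − j0.219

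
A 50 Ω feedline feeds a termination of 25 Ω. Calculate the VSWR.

VSWR ≈ 2

For a purely resistive load, VSWR = R_L/Z_0 or Z_0/R_L (whichever > 1) = 50/25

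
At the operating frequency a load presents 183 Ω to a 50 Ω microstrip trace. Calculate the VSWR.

Γ = (183 − 50)/(183 + 50) = 0.571
VSWR = (1 + 0.571)/(1 − 0.571)

VSWR ≈ 3.66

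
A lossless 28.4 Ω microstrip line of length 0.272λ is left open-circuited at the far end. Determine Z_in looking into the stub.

βl = 2π × 0.272 = 97.9°
tan(βl) = -7.19
For an open-circuited stub, Z_in = −jZ_0·cot(βl) = −jZ_0/tan(βl)

Z_in ≈ +j3.95 Ω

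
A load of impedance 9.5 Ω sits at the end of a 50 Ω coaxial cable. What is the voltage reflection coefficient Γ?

Γ = (Z_L − Z_0)/(Z_L + Z_0) = (9.5 − 50)/(9.5 + 50) = -40.5/59.5

Γ = -0.681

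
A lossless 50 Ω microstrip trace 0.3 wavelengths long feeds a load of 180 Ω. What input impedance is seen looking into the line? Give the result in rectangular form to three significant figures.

Z_in ≈ 15.2 + j14.9 Ω

βl = 2π × 0.3 = 108°
tan(βl) = tan(108°) = -3.08
Z_in = Z_0·(Z_L + jZ_0·tanβl)/(Z_0 + jZ_L·tanβl)
     = 50·(180 − j154)/(50 − j554)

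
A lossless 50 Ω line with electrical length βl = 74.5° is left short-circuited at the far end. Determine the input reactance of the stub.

X_in ≈ 180 Ω (inductive)

tan(βl) = 3.61
For a short-circuited stub, Z_in = jZ_0·tan(βl)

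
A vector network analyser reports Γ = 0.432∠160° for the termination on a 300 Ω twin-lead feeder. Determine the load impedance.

Z_L ≈ 122 + j44.4 Ω

Z_L = Z_0·(1 + Γ)/(1 − Γ) = 300·(0.594 + j0.148)/(1.41 − j0.148)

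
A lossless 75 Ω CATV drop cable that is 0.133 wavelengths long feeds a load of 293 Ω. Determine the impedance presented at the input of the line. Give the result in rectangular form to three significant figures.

βl = 2π × 0.133 = 47.9°
tan(βl) = tan(47.9°) = 1.11
Z_in = Z_0·(Z_L + jZ_0·tanβl)/(Z_0 + jZ_L·tanβl)
     = 75·(293 + j82.9)/(75 + j324)

Z_in ≈ 33.1 − j60.1 Ω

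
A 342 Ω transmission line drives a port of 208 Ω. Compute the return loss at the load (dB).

RL ≈ 12.3 dB

Γ = (208 − 342)/(208 + 342) = -0.244
RL = −20·log₁₀|Γ| = −20·log₁₀(0.244)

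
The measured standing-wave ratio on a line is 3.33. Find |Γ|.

|Γ| ≈ 0.538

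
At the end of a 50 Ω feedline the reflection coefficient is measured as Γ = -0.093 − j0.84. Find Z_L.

Z_L = Z_0·(1 + Γ)/(1 − Γ) = 50·(0.907 − j0.84)/(1.09 + j0.84)

Z_L ≈ 7.52 − j44.2 Ω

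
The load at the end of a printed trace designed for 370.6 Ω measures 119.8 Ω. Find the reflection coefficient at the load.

Γ = (Z_L − Z_0)/(Z_L + Z_0) = (119.8 − 370.6)/(119.8 + 370.6) = -250.8/490.4

Γ = -0.511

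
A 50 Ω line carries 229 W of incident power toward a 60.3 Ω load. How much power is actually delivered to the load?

P_delivered ≈ 227 W

Γ = (60.3 − 50)/(60.3 + 50) = 0.0934
|Γ|² = 0.00872
P_refl = |Γ|²·P_inc = 2 W, P_del = (1 − |Γ|²)·P_inc = 227 W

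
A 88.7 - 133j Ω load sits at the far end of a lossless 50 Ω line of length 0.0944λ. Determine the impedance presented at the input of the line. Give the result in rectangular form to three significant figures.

βl = 2π × 0.0944 = 34°
tan(βl) = tan(34°) = 0.674
Z_in = Z_0·(Z_L + jZ_0·tanβl)/(Z_0 + jZ_L·tanβl)
     = 50·(88.7 − j99.3)/(140 + j59.8)

Z_in ≈ 14 − j41.5 Ω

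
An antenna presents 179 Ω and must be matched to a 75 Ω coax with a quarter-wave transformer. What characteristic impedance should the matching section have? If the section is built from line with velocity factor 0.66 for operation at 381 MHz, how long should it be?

Z_qwt ≈ 116 Ω; length ≈ 13 cm

Z_qwt = √(Z_0·R_L) = √(75 × 179) = √13420
λ = 0.66·c/f = 0.52 m, so l = λ/4 = 0.13 m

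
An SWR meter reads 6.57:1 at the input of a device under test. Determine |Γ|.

|Γ| ≈ 0.736

|Γ| = (S − 1)/(S + 1) = (6.57 − 1)/(6.57 + 1) = 5.57/7.57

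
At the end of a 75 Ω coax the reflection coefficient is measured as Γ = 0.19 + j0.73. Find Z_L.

Z_L ≈ 27.2 + j92.1 Ω

Z_L = Z_0·(1 + Γ)/(1 − Γ) = 75·(1.19 + j0.73)/(0.81 − j0.73)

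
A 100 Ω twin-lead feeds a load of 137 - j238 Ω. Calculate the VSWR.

Γ = (Z_L − Z_0)/(Z_L + Z_0) = (37 − j238)/(237 − j238)
|Γ| = 241/336 = 0.717
VSWR = (1 + |Γ|)/(1 − |Γ|) = 1.72/0.283

VSWR ≈ 6.07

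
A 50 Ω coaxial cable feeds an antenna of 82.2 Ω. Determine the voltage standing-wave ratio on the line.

For a purely resistive load, VSWR = R_L/Z_0 or Z_0/R_L (whichever > 1) = 82.2/50

VSWR ≈ 1.64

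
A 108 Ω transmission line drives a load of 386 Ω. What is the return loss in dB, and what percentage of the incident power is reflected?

Γ = (386 − 108)/(386 + 108) = 0.563
RL = −20·log₁₀(0.563) = 4.99 dB
P_refl/P_inc = |Γ|² = 0.317

RL ≈ 4.99 dB; 31.7% of incident power reflected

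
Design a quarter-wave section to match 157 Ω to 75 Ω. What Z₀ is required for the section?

Z_qwt ≈ 109 Ω

Z_qwt = √(Z_0·R_L) = √(75 × 157) = √11780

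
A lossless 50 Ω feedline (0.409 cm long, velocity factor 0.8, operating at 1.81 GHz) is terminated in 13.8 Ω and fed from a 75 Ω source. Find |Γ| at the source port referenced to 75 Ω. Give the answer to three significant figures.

|Γ| ≈ 0.684

λ = v/f = 0.8·c / 1.81 GHz = 0.133 m
βl = 2π·l/λ = 2π × 0.0308 = 11.1°
tan(βl) = 0.196
Z_in = Z_0·(Z_L + jZ_0·tanβl)/(Z_0 + jZ_L·tanβl) = 14.3 + j9.04 Ω
Γ_s = (Z_in − Z_s)/(Z_in + Z_s) = (-60.7 + j9.04)/(89.3 + j9.04), |Γ_s| = 0.684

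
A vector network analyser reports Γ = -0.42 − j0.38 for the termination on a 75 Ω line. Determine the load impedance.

Z_L = Z_0·(1 + Γ)/(1 − Γ) = 75·(0.58 − j0.38)/(1.42 + j0.38)

Z_L ≈ 23.6 − j26.4 Ω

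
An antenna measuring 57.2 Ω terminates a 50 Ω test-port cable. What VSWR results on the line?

VSWR ≈ 1.14

Γ = (57.2 − 50)/(57.2 + 50) = 0.0672
VSWR = (1 + 0.0672)/(1 − 0.0672)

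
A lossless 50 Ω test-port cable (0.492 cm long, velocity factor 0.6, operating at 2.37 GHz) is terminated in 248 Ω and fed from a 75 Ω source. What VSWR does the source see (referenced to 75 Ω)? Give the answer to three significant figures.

VSWR ≈ 3.98

λ = v/f = 0.6·c / 2.37 GHz = 0.0759 m
βl = 2π·l/λ = 2π × 0.0648 = 23.3°
tan(βl) = 0.431
Z_in = Z_0·(Z_L + jZ_0·tanβl)/(Z_0 + jZ_L·tanβl) = 52.8 − j91.3 Ω
Γ_s = (Z_in − Z_s)/(Z_in + Z_s) = (-22.2 − j91.3)/(128 − j91.3), |Γ_s| = 0.598
VSWR = (1 + |Γ_s|)/(1 − |Γ_s|)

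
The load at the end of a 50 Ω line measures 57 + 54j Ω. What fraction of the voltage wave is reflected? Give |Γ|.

Γ = (Z_L − Z_0)/(Z_L + Z_0) = (7 + j54)/(107 + j54)
|Γ| = 54.5/120

|Γ| ≈ 0.454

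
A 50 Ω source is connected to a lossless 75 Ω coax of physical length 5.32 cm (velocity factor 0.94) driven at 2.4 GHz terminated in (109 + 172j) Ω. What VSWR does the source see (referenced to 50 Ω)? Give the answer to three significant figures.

VSWR ≈ 6.87

λ = v/f = 0.94·c / 2.4 GHz = 0.117 m
βl = 2π·l/λ = 2π × 0.453 = 163°
tan(βl) = -0.306
Z_in = Z_0·(Z_L + jZ_0·tanβl)/(Z_0 + jZ_L·tanβl) = 38.5 + j97.7 Ω
Γ_s = (Z_in − Z_s)/(Z_in + Z_s) = (-11.5 + j97.7)/(88.5 + j97.7), |Γ_s| = 0.746
VSWR = (1 + |Γ_s|)/(1 − |Γ_s|)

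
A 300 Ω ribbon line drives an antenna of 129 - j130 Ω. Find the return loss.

Γ = (-171 − j130)/(429 − j130), |Γ| = 0.479
RL = −20·log₁₀|Γ| = −20·log₁₀(0.479)

RL ≈ 6.39 dB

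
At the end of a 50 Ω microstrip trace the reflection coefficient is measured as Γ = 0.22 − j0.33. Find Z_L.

Z_L = Z_0·(1 + Γ)/(1 − Γ) = 50·(1.22 − j0.33)/(0.78 + j0.33)

Z_L ≈ 58.7 − j46 Ω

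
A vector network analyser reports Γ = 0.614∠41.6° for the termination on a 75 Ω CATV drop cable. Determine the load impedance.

Z_L = Z_0·(1 + Γ)/(1 − Γ) = 75·(1.46 + j0.408)/(0.541 − j0.408)

Z_L ≈ 102 + j133 Ω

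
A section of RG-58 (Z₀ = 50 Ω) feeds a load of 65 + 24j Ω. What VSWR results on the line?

VSWR ≈ 1.63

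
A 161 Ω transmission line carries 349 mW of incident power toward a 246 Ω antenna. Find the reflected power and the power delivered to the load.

P_reflected ≈ 15.2 mW; P_delivered ≈ 334 mW

Γ = (246 − 161)/(246 + 161) = 0.209
|Γ|² = 0.0436
P_refl = |Γ|²·P_inc = 15.2 mW, P_del = (1 − |Γ|²)·P_inc = 334 mW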